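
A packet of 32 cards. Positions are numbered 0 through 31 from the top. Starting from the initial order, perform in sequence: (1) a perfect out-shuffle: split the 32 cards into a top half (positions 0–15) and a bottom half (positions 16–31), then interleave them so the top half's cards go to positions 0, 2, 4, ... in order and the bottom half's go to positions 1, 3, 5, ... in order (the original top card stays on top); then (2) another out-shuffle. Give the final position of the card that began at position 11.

13

Track the card from position 11 forward through each operation:
  after op 1 (out-shuffle): 11 → 22
  after op 2 (out-shuffle): 22 → 13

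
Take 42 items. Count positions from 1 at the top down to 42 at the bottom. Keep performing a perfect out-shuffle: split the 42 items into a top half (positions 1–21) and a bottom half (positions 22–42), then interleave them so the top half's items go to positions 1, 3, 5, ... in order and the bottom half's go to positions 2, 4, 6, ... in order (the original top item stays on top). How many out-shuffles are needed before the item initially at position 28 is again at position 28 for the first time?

Follow position 28 under repeated out-shuffles:
28 → 14 → 27 → 12 → 23 → 4 → 7 → 13 → 25 → 8 → 15 → 29 → 16 → 31 → 20 → 39 → 36 → 30 → 18 → 35 → 28
It first returns after 20 out-shuffles.

20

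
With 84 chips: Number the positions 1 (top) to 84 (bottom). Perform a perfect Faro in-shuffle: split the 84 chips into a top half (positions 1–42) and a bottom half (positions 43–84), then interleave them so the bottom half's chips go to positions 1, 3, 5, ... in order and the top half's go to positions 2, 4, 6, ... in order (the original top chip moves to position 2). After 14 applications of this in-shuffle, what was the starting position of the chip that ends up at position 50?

Work backwards from position 50, undoing one in-shuffle at a time:
50 ← 25 ← 55 ← 70 ← 35 ← ... ← 30 (14 steps).
So the chip now at position 50 started at position 30.

30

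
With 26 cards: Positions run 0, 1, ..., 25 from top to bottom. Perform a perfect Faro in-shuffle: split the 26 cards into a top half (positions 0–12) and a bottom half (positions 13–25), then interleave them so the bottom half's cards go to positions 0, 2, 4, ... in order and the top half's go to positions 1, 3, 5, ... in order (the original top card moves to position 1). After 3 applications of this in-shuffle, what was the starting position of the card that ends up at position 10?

24

Work backwards from position 10, undoing one in-shuffle at a time:
10 ← 18 ← 22 ← 24
So the card now at position 10 started at position 24.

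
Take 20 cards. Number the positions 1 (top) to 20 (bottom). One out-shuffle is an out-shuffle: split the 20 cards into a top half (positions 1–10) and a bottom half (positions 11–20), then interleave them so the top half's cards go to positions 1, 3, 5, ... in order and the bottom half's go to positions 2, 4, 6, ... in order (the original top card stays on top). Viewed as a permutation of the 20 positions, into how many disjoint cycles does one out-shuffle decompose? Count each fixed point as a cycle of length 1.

Trace each unvisited position around until it returns:
(1) (2 3 5 9 17 14 ... len 18) (20)
3 cycles in total.

3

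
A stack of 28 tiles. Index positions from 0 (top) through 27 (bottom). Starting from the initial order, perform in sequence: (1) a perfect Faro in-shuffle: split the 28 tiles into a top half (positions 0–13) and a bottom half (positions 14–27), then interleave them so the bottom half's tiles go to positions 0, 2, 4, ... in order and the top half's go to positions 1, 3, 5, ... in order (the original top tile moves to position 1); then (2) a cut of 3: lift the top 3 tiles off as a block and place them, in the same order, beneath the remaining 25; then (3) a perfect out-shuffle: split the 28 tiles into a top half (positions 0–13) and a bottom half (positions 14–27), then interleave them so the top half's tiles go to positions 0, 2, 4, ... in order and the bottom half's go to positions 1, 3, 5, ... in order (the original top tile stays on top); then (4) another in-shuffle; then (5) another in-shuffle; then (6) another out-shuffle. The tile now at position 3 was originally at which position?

Undo the operations in reverse order, starting from position 3:
  undo op 6 (out-shuffle, from bottom half): 3 ← 15
  undo op 5 (in-shuffle, from top half): 15 ← 7
  undo op 4 (in-shuffle, from top half): 7 ← 3
  undo op 3 (out-shuffle, from bottom half): 3 ← 15
  undo op 2 (cut 3): 15 ← 18
  undo op 1 (in-shuffle, from bottom half): 18 ← 23
So the tile at position 3 came from original position 23.

23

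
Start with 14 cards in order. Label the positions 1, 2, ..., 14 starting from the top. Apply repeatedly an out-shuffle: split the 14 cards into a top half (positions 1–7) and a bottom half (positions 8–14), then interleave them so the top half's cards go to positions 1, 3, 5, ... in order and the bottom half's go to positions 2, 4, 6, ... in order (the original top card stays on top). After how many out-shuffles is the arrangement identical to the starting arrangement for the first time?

12

The out-shuffle permutes the 14 positions with cycle lengths [1, 1, 12].
Every card is home exactly when every cycle has completed a whole number of laps, i.e. after lcm(1, 12) = 12 out-shuffles.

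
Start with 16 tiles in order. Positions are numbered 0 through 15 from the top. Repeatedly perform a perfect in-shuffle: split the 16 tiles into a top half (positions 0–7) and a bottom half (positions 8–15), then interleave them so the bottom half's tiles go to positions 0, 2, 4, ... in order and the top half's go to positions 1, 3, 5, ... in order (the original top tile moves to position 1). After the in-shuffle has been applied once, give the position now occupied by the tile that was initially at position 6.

13

Track the tile's position through each in-shuffle:
6 → 13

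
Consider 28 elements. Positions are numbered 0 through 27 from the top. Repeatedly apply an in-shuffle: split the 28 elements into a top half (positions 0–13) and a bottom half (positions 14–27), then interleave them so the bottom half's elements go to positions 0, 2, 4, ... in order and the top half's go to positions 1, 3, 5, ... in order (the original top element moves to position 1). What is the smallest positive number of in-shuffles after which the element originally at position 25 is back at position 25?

Follow position 25 under repeated in-shuffles:
25 → 22 → 16 → 4 → 9 → 19 → 10 → 21 → ... → 25 (length 28)
It first returns after 28 in-shuffles.

28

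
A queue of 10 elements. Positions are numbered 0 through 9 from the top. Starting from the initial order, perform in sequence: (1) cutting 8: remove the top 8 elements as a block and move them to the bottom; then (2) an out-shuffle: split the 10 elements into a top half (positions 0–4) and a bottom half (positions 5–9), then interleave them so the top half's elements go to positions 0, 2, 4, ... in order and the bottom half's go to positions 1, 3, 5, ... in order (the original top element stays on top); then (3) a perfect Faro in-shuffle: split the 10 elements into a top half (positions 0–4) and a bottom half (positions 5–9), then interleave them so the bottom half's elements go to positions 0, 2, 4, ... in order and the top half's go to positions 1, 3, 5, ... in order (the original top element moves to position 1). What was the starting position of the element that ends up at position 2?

1

Undo the operations in reverse order, starting from position 2:
  undo op 3 (in-shuffle, from bottom half): 2 ← 6
  undo op 2 (out-shuffle, from top half): 6 ← 3
  undo op 1 (cut 8): 3 ← 1
So the element at position 2 came from original position 1.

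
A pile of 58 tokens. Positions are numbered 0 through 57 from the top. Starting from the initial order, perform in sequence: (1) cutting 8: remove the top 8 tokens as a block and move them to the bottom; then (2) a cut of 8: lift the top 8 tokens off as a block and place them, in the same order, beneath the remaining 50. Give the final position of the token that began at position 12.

54

Track the token from position 12 forward through each operation:
  after op 1 (cut 8): 12 → 4
  after op 2 (cut 8): 4 → 54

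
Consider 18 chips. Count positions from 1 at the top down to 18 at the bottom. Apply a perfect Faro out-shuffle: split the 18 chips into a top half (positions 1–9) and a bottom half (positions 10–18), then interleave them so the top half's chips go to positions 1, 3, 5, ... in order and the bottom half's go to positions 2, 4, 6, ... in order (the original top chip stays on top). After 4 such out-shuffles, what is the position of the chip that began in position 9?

10

Track the chip's position through each out-shuffle:
9 → 17 → 16 → 14 → 10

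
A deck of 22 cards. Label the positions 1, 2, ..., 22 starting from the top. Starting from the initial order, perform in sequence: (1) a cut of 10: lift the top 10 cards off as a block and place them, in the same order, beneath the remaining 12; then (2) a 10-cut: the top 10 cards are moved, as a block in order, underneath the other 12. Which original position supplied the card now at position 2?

22

Undo the operations in reverse order, starting from position 2:
  undo op 2 (cut 10): 2 ← 12
  undo op 1 (cut 10): 12 ← 22
So the card at position 2 came from original position 22.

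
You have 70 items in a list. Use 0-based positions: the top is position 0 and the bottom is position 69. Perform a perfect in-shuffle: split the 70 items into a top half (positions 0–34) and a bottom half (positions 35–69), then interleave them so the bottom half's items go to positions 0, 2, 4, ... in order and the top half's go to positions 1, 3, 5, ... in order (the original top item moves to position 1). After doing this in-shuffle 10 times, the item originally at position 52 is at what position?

27

Track the item's position through each in-shuffle:
52 → 34 → 69 → 68 → 66 → 62 → 54 → 38 → 6 → 13 → 27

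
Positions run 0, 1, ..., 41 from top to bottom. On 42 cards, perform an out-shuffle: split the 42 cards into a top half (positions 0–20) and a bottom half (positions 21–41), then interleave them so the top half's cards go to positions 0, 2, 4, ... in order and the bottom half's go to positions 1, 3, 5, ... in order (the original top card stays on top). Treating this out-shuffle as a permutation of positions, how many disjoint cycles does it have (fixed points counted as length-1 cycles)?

Trace each unvisited position around until it returns:
(0) (1 2 4 8 16 32 ... len 20) (3 6 12 24 7 14 ... len 20) (41)
4 cycles in total.

4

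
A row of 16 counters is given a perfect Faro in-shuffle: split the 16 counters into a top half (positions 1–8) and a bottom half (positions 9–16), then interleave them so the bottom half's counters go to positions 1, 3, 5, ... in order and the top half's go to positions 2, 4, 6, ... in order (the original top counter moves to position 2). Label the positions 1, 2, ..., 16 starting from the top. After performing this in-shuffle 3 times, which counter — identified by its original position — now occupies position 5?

7

Work backwards from position 5, undoing one in-shuffle at a time:
5 ← 11 ← 14 ← 7
So the counter now at position 5 started at position 7.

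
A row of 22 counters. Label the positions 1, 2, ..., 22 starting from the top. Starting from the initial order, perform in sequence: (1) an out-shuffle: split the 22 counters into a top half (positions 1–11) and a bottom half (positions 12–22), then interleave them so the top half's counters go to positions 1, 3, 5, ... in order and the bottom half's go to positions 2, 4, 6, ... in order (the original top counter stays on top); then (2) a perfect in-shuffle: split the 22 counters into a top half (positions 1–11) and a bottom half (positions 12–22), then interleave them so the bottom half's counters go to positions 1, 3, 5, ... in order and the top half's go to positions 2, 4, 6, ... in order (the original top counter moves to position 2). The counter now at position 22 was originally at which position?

Undo the operations in reverse order, starting from position 22:
  undo op 2 (in-shuffle, from top half): 22 ← 11
  undo op 1 (out-shuffle, from top half): 11 ← 6
So the counter at position 22 came from original position 6.

6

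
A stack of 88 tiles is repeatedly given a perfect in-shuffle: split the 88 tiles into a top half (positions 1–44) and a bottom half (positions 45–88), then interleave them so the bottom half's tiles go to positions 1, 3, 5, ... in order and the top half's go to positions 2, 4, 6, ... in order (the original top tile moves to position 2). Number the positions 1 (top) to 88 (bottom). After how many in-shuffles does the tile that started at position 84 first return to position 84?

Follow position 84 under repeated in-shuffles:
84 → 79 → 69 → 49 → 9 → 18 → 36 → 72 → 55 → 21 → 42 → 84
It first returns after 11 in-shuffles.

11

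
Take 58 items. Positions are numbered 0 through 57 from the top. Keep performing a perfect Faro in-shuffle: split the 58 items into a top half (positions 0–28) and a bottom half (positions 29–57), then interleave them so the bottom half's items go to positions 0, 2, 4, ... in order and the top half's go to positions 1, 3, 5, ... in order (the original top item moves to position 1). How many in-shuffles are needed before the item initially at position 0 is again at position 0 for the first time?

Follow position 0 under repeated in-shuffles:
0 → 1 → 3 → 7 → 15 → 31 → 4 → 9 → ... → 0 (length 58)
It first returns after 58 in-shuffles.

58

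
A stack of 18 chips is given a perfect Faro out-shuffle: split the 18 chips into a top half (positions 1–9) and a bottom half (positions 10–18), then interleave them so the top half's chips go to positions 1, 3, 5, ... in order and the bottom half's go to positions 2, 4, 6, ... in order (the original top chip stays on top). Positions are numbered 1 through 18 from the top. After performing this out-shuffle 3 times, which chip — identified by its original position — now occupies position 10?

Work backwards from position 10, undoing one out-shuffle at a time:
10 ← 14 ← 16 ← 17
So the chip now at position 10 started at position 17.

17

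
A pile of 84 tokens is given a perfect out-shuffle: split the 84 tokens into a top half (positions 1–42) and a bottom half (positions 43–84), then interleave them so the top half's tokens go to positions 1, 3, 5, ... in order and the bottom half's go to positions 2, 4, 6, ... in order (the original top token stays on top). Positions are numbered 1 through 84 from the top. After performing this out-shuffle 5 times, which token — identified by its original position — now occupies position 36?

41

Work backwards from position 36, undoing one out-shuffle at a time:
36 ← 60 ← 72 ← 78 ← 81 ← 41
So the token now at position 36 started at position 41.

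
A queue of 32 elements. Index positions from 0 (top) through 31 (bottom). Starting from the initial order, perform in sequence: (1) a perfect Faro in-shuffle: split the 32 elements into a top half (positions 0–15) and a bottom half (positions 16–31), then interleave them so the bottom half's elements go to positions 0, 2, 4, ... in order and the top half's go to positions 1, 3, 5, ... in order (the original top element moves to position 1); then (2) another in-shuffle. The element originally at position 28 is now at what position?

16

Track the element from position 28 forward through each operation:
  after op 1 (in-shuffle): 28 → 24
  after op 2 (in-shuffle): 24 → 16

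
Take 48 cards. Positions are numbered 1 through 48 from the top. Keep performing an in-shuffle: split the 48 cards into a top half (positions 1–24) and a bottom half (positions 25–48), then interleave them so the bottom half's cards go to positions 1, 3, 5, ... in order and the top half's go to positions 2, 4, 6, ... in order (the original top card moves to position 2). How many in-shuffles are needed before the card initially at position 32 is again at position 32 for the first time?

21

Follow position 32 under repeated in-shuffles:
32 → 15 → 30 → 11 → 22 → 44 → 39 → 29 → ... → 32 (length 21)
It first returns after 21 in-shuffles.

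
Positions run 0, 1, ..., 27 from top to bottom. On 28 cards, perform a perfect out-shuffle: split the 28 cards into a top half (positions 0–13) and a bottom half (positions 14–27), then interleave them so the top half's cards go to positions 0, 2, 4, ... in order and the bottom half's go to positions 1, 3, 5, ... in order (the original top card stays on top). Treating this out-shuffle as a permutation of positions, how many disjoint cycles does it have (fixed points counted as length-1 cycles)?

Trace each unvisited position around until it returns:
(0) (1 2 4 8 16 5 ... len 18) (3 6 12 24 21 15) (9 18) (27)
5 cycles in total.

5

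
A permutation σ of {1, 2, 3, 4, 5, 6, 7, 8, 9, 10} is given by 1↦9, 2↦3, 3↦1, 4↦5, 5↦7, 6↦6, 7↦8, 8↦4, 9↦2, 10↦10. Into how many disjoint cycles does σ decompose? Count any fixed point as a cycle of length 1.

Cycle decomposition: (1 9 2 3) (4 5 7 8) (6) (10).
4 cycles.

4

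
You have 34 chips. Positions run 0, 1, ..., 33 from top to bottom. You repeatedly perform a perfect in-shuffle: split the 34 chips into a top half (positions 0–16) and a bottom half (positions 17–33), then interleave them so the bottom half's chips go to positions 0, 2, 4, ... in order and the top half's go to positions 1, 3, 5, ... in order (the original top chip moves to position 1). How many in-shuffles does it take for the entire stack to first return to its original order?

The in-shuffle permutes the 34 positions with cycle lengths [3, 3, 4, 12, 12].
Every chip is home exactly when every cycle has completed a whole number of laps, i.e. after lcm(3, 4, 12) = 12 in-shuffles.

12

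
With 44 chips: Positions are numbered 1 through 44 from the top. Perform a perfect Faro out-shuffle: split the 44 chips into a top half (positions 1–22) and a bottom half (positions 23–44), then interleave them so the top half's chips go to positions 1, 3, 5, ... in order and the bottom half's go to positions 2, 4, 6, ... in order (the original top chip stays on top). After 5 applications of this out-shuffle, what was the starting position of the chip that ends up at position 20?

Work backwards from position 20, undoing one out-shuffle at a time:
20 ← 32 ← 38 ← 41 ← 21 ← 11
So the chip now at position 20 started at position 11.

11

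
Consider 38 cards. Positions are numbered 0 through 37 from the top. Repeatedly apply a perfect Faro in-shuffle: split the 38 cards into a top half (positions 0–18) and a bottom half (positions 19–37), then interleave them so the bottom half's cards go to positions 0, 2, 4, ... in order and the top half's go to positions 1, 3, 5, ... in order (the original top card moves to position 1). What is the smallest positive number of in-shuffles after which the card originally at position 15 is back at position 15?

Follow position 15 under repeated in-shuffles:
15 → 31 → 24 → 10 → 21 → 4 → 9 → 19 → 0 → 1 → 3 → 7 → 15
It first returns after 12 in-shuffles.

12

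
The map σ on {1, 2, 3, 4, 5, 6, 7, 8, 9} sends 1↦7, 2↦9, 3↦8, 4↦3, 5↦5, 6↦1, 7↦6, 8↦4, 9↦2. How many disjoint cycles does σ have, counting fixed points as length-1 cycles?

Cycle decomposition: (1 7 6) (2 9) (3 8 4) (5).
4 cycles.

4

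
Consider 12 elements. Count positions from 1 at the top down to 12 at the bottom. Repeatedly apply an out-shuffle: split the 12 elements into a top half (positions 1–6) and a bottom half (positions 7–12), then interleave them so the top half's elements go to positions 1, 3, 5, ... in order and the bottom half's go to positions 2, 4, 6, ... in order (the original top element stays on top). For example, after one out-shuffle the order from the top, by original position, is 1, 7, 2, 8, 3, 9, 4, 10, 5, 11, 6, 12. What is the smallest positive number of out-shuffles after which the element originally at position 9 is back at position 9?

10

Follow position 9 under repeated out-shuffles:
9 → 6 → 11 → 10 → 8 → 4 → 7 → 2 → 3 → 5 → 9
It first returns after 10 out-shuffles.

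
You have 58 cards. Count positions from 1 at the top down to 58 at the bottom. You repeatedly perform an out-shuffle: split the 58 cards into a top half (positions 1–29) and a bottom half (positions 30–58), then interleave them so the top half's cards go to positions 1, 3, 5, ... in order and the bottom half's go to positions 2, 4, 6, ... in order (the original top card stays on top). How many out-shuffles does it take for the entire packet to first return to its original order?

18

The out-shuffle permutes the 58 positions with cycle lengths [1, 1, 2, 18, 18, 18].
Every card is home exactly when every cycle has completed a whole number of laps, i.e. after lcm(1, 2, 18) = 18 out-shuffles.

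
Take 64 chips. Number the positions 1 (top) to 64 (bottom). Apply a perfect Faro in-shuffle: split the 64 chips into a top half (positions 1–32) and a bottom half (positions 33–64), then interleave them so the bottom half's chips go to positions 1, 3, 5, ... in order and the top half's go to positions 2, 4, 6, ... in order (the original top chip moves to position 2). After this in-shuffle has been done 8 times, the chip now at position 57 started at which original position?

Work backwards from position 57, undoing one in-shuffle at a time:
57 ← 61 ← 63 ← 64 ← 32 ← 16 ← 8 ← 4 ← 2
So the chip now at position 57 started at position 2.

2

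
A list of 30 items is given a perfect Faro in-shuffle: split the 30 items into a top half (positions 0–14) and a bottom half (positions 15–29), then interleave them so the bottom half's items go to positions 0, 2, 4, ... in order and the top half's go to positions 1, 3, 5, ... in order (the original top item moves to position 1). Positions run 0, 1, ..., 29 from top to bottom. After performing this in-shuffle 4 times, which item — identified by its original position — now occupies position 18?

6

Work backwards from position 18, undoing one in-shuffle at a time:
18 ← 24 ← 27 ← 13 ← 6
So the item now at position 18 started at position 6.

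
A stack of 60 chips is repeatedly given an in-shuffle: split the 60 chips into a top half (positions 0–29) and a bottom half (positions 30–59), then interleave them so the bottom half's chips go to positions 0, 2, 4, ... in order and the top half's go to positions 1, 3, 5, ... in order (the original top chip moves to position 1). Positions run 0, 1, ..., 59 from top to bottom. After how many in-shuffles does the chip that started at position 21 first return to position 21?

60

Follow position 21 under repeated in-shuffles:
21 → 43 → 26 → 53 → 46 → 32 → 4 → 9 → ... → 21 (length 60)
It first returns after 60 in-shuffles.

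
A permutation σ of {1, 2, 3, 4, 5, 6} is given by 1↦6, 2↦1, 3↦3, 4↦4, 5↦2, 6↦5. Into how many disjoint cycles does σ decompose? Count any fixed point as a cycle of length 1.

Cycle decomposition: (1 6 5 2) (3) (4).
3 cycles.

3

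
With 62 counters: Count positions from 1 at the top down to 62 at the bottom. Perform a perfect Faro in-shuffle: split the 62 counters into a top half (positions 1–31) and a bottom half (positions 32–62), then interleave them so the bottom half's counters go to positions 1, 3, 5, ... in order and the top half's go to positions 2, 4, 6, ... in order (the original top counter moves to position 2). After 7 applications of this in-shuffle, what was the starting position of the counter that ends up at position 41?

52

Work backwards from position 41, undoing one in-shuffle at a time:
41 ← 52 ← 26 ← 13 ← 38 ← 19 ← 41 ← 52
So the counter now at position 41 started at position 52.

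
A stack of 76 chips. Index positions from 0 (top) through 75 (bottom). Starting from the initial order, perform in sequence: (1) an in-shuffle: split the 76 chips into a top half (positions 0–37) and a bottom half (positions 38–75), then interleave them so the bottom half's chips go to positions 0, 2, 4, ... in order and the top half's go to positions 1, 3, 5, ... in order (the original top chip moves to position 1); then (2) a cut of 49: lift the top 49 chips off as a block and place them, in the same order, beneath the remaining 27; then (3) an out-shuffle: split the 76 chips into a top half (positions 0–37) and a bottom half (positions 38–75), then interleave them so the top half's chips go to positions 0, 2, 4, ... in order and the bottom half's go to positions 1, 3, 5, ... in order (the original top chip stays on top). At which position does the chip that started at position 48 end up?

Track the chip from position 48 forward through each operation:
  after op 1 (in-shuffle): 48 → 20
  after op 2 (cut 49): 20 → 47
  after op 3 (out-shuffle): 47 → 19

19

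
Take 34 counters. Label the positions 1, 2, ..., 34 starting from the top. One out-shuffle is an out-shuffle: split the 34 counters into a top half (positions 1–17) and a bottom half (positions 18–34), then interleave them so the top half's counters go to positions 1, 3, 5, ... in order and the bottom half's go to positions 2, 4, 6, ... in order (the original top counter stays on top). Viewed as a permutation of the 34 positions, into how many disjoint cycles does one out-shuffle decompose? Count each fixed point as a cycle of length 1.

6

Trace each unvisited position around until it returns:
(1) (2 3 5 9 17 33 32 30 26 18) (4 7 13 25 16 31 28 22 10 19) (6 11 21 8 15 29 24 14 27 20) (12 23) (34)
6 cycles in total.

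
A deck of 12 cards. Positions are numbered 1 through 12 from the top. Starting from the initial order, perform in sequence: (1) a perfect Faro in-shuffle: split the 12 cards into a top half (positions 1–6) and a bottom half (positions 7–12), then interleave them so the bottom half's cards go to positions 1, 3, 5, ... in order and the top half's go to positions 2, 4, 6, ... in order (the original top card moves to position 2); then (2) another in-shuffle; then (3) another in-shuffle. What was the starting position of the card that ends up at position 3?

2

Undo the operations in reverse order, starting from position 3:
  undo op 3 (in-shuffle, from bottom half): 3 ← 8
  undo op 2 (in-shuffle, from top half): 8 ← 4
  undo op 1 (in-shuffle, from top half): 4 ← 2
So the card at position 3 came from original position 2.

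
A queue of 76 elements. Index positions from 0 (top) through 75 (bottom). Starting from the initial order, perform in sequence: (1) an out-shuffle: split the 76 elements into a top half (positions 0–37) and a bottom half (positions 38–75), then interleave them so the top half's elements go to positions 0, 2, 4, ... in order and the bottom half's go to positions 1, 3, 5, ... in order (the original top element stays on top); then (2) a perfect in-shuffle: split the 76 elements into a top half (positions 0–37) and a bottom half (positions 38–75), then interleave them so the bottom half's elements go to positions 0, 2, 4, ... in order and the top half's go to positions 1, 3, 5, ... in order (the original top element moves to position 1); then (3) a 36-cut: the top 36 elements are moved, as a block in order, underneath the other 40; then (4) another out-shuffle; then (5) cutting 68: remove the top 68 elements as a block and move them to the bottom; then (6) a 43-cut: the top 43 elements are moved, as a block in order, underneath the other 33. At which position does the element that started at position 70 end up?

1

Track the element from position 70 forward through each operation:
  after op 1 (out-shuffle): 70 → 65
  after op 2 (in-shuffle): 65 → 54
  after op 3 (cut 36): 54 → 18
  after op 4 (out-shuffle): 18 → 36
  after op 5 (cut 68): 36 → 44
  after op 6 (cut 43): 44 → 1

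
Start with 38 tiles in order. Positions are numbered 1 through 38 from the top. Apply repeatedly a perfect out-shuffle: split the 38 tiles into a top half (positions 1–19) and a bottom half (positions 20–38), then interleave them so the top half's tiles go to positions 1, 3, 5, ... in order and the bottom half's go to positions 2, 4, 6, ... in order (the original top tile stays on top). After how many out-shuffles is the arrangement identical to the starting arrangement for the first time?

The out-shuffle permutes the 38 positions with cycle lengths [1, 1, 36].
Every tile is home exactly when every cycle has completed a whole number of laps, i.e. after lcm(1, 36) = 36 out-shuffles.

36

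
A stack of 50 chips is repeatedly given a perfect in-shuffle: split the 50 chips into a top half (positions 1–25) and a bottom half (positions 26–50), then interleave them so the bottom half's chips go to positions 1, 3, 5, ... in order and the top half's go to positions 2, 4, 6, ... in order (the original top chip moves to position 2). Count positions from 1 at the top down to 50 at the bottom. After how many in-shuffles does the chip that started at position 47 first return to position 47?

8

Follow position 47 under repeated in-shuffles:
47 → 43 → 35 → 19 → 38 → 25 → 50 → 49 → 47
It first returns after 8 in-shuffles.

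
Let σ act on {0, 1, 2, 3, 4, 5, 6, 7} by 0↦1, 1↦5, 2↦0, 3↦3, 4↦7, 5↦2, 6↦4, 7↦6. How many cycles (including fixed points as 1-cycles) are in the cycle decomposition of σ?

Cycle decomposition: (0 1 5 2) (3) (4 7 6).
3 cycles.

3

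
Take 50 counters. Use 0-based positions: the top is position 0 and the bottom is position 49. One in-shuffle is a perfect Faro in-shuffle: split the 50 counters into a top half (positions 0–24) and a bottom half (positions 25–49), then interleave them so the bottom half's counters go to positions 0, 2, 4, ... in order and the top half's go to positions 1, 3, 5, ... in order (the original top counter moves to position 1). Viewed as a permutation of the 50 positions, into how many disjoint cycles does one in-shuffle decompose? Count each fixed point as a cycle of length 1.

7

Trace each unvisited position around until it returns:
(0 1 3 7 15 31 12 25) (2 5 11 23 47 44 38 26) (4 9 19 39 28 6 13 27) (8 17 35 20 41 32 14 29) (10 21 43 36 22 45 40 30) (16 33) (18 37 24 49 48 46 42 34)
7 cycles in total.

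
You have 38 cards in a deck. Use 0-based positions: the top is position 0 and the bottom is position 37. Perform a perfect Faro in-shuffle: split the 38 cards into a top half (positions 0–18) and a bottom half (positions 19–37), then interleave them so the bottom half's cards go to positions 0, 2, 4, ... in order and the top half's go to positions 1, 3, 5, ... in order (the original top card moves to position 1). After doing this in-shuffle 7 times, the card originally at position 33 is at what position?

Track the card's position through each in-shuffle:
33 → 28 → 18 → 37 → 36 → 34 → 30 → 22

22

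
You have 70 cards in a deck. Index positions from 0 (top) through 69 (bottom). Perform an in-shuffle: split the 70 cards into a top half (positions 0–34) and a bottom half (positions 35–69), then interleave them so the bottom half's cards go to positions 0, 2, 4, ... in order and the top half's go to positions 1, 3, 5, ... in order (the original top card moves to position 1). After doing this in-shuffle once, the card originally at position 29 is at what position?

59

Track the card's position through each in-shuffle:
29 → 59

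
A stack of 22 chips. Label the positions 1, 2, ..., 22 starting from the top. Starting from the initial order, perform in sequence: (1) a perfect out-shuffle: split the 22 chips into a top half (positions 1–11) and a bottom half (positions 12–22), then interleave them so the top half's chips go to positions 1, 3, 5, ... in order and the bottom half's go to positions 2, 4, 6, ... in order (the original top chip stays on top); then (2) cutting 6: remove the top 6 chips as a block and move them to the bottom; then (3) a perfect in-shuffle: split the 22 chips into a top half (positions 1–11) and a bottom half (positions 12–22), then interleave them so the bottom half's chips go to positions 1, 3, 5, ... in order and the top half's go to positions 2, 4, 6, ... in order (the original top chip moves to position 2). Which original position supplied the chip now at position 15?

Undo the operations in reverse order, starting from position 15:
  undo op 3 (in-shuffle, from bottom half): 15 ← 19
  undo op 2 (cut 6): 19 ← 3
  undo op 1 (out-shuffle, from top half): 3 ← 2
So the chip at position 15 came from original position 2.

2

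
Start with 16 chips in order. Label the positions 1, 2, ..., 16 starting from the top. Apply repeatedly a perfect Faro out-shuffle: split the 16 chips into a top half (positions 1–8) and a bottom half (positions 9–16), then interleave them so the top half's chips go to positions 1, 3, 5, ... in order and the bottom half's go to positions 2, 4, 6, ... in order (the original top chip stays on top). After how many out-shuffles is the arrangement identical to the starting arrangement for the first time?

The out-shuffle permutes the 16 positions with cycle lengths [1, 1, 2, 4, 4, 4].
Every chip is home exactly when every cycle has completed a whole number of laps, i.e. after lcm(1, 2, 4) = 4 out-shuffles.

4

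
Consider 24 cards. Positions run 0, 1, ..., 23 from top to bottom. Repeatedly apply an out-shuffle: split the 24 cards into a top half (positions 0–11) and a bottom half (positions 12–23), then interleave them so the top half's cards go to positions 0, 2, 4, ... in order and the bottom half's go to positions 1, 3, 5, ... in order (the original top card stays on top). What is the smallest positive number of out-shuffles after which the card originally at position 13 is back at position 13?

11

Follow position 13 under repeated out-shuffles:
13 → 3 → 6 → 12 → 1 → 2 → 4 → 8 → 16 → 9 → 18 → 13
It first returns after 11 out-shuffles.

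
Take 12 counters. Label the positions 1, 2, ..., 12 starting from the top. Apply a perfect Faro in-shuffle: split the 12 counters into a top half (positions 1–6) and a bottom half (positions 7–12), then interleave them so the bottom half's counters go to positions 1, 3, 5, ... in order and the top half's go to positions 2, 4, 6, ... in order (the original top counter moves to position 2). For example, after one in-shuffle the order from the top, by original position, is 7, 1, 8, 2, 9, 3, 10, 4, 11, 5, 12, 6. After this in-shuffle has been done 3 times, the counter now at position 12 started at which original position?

Work backwards from position 12, undoing one in-shuffle at a time:
12 ← 6 ← 3 ← 8
So the counter now at position 12 started at position 8.

8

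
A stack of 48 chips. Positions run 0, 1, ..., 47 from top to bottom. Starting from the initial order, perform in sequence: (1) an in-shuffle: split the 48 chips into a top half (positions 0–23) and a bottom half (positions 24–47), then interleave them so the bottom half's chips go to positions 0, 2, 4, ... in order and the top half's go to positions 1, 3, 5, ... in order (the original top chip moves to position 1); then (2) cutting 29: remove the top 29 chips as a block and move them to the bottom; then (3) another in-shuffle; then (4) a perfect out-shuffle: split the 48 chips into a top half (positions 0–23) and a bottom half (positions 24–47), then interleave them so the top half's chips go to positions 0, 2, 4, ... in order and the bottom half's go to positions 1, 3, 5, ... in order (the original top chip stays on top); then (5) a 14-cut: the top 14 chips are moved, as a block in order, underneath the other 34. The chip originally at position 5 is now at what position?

10

Track the chip from position 5 forward through each operation:
  after op 1 (in-shuffle): 5 → 11
  after op 2 (cut 29): 11 → 30
  after op 3 (in-shuffle): 30 → 12
  after op 4 (out-shuffle): 12 → 24
  after op 5 (cut 14): 24 → 10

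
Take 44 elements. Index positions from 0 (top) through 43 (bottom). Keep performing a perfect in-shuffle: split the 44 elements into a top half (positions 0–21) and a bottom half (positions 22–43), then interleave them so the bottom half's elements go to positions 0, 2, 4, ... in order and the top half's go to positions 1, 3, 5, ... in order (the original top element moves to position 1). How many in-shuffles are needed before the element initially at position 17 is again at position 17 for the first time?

4

Follow position 17 under repeated in-shuffles:
17 → 35 → 26 → 8 → 17
It first returns after 4 in-shuffles.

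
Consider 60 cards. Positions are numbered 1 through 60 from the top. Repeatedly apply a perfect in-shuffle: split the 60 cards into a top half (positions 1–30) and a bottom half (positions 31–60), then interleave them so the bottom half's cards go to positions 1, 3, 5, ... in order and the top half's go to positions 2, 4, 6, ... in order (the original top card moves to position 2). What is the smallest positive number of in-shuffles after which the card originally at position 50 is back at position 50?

Follow position 50 under repeated in-shuffles:
50 → 39 → 17 → 34 → 7 → 14 → 28 → 56 → ... → 50 (length 60)
It first returns after 60 in-shuffles.

60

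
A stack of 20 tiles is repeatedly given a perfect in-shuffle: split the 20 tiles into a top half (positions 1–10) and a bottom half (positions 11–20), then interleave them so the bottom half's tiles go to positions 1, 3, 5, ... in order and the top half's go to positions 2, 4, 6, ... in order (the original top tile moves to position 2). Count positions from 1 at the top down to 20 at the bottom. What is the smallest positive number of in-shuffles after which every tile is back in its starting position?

The in-shuffle permutes the 20 positions with cycle lengths [2, 3, 3, 6, 6].
Every tile is home exactly when every cycle has completed a whole number of laps, i.e. after lcm(2, 3, 6) = 6 in-shuffles.

6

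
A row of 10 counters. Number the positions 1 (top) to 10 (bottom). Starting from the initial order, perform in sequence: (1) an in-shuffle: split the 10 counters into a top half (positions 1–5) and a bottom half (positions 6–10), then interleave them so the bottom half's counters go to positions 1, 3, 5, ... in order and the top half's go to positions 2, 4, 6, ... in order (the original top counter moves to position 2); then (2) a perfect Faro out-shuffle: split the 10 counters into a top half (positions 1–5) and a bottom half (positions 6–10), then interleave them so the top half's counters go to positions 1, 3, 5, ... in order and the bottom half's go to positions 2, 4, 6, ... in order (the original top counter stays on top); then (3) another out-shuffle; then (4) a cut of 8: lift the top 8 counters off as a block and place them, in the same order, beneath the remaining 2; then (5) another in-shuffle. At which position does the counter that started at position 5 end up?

Track the counter from position 5 forward through each operation:
  after op 1 (in-shuffle): 5 → 10
  after op 2 (out-shuffle): 10 → 10
  after op 3 (out-shuffle): 10 → 10
  after op 4 (cut 8): 10 → 2
  after op 5 (in-shuffle): 2 → 4

4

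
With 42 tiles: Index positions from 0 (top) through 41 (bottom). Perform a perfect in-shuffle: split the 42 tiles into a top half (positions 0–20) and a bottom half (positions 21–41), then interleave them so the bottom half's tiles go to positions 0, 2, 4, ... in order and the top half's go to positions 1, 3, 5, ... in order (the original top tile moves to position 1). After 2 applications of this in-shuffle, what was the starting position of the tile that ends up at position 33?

Work backwards from position 33, undoing one in-shuffle at a time:
33 ← 16 ← 29
So the tile now at position 33 started at position 29.

29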